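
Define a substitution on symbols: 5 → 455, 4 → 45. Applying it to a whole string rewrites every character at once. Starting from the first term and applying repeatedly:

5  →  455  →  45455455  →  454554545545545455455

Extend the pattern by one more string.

4545545455455454554545545545455455454554545545545455455

φ(454554545545545455455) expands symbol-by-symbol to 45 455 45 455 455 45 455 45 455 455 45 455 455 45 455 45 455 455 45 455 455; joining the 21 pieces gives the next term.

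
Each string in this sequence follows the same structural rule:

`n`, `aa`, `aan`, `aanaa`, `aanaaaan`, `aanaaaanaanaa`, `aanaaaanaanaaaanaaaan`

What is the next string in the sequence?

From term 3 onward, concatenate the last term with the second-to-last: aa·n = aan, aan·aa = aanaa, …
Continuing: aanaaaanaanaaaanaaaan · aanaaaanaanaa gives term 8.

aanaaaanaanaaaanaaaanaanaaaanaanaa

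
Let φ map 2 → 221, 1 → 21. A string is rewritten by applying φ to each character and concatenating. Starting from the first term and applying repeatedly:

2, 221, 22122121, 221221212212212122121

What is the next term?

2212212122122121221212212212122122121221212212212122121

φ(221221212212212122121) expands symbol-by-symbol to 221 221 21 221 221 21 221 21 221 221 21 221 221 21 221 21 221 221 21 221 21; joining the 21 pieces gives the next term.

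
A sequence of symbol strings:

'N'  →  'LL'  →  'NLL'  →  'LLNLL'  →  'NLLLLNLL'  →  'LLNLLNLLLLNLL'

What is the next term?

NLLLLNLLLLNLLNLLLLNLL

This is a Fibonacci-style word recurrence s(k) = s(k−2)·s(k−1): e.g. N·LL = NLL.
The next term joins NLLLLNLL and LLNLLNLLLLNLL.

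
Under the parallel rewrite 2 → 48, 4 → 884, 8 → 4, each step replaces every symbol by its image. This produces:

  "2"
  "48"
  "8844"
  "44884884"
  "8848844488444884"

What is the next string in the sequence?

44884448848848844488488488444884

φ(8848844488444884) expands symbol-by-symbol to 4 4 884 4 4 884 884 884 4 4 884 884 884 4 4 884; joining the 16 pieces gives the next term.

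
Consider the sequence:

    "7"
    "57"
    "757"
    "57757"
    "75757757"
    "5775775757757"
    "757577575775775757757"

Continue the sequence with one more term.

From term 3 onward, concatenate the second-to-last term with the last: 7·57 = 757, 57·757 = 57757, …
So term 8 is 5775775757757·757577575775775757757.

5775775757757757577575775775757757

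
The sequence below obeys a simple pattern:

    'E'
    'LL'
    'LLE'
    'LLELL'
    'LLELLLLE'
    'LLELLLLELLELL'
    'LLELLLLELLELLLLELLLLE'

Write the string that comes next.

LLELLLLELLELLLLELLLLELLELLLLELLELL

This is a Fibonacci-style word recurrence s(k) = s(k−1)·s(k−2): e.g. LL·E = LLE.
The next term joins LLELLLLELLELLLLELLLLE and LLELLLLELLELL.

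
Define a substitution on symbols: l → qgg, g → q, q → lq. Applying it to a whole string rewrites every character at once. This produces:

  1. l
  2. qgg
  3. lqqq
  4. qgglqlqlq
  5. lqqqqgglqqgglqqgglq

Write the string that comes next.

Rewriting the 19 symbols of lqqqqgglqqgglqqgglq one by one yields qgg lq lq lq lq q q qgg lq lq q q qgg lq lq q q qgg lq; concatenated:

qgglqlqlqlqqqqgglqlqqqqgglqlqqqqgglq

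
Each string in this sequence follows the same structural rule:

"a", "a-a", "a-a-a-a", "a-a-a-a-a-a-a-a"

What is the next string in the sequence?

Each string is two copies of the previous one joined by '-'.
Doubling a-a-a-a-a-a-a-a with '-' between the halves:

a-a-a-a-a-a-a-a-a-a-a-a-a-a-a-a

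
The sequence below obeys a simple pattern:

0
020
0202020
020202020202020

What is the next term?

Each string is two copies of the previous one joined by '2'.
So the next term is two copies of 020202020202020 with '2' between the halves.

0202020202020202020202020202020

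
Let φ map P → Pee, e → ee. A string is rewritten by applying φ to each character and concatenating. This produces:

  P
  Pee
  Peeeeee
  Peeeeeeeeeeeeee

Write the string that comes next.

Applying the rule to each of the 15 symbols of Peeeeeeeeeeeeee gives the pieces Pee ee ee ee ee ee ee ee ee ee ee ee ee ee ee, which concatenate to the answer.

Peeeeeeeeeeeeeeeeeeeeeeeeeeeeee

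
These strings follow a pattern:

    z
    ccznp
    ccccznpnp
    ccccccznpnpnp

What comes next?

s(k+1) = cc·s(k)·np, so each term gains cc as a prefix and np as a suffix.
So the next term is cc·ccccccznpnpnp·np.

ccccccccznpnpnpnp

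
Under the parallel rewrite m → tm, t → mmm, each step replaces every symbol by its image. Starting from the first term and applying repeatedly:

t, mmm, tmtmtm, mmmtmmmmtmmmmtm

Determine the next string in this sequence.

Applying the rule to each of the 15 symbols of mmmtmmmmtmmmmtm gives the pieces tm tm tm mmm tm tm tm tm mmm tm tm tm tm mmm tm, which concatenate to the answer.

tmtmtmmmmtmtmtmtmmmmtmtmtmtmmmmtm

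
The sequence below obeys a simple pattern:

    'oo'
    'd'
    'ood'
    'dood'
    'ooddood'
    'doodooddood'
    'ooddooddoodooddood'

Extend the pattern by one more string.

doodooddoodooddooddoodooddood

This is a Fibonacci-style word recurrence s(k) = s(k−2)·s(k−1): e.g. oo·d = ood.
Continuing: doodooddood · ooddooddoodooddood gives term 8.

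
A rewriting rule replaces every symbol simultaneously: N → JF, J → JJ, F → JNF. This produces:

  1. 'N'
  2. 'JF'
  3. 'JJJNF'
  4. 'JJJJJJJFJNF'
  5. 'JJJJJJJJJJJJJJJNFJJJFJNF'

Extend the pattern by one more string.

JJJJJJJJJJJJJJJJJJJJJJJJJJJJJJJFJNFJJJJJJJNFJJJFJNF

Replace each of the 24 characters of JJJJJJJJJJJJJJJNFJJJFJNF in place — JJ JJ JJ JJ JJ JJ JJ JJ JJ JJ JJ JJ JJ JJ JJ JF JNF JJ JJ JJ JNF JJ JF JNF — and concatenate.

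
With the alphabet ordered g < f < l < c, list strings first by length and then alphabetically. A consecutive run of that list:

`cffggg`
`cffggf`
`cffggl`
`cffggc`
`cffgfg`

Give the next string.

Treat cffgfg as a base-4 numeral over the given alphabet and add one, carrying through any trailing c's.

cffgff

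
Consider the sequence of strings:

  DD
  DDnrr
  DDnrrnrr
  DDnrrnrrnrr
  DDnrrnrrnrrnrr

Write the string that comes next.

The strings grow by a fixed suffix nrr each time.
One more step from DDnrrnrrnrrnrr gives the answer.

DDnrrnrrnrrnrrnrr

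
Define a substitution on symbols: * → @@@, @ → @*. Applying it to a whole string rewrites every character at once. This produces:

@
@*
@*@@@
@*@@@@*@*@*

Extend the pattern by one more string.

Rewriting each symbol of @*@@@@*@*@*: @→@*, *→@@@, @→@*, @→@*, @→@*, @→@*, *→@@@, @→@*, *→@@@, @→@*, *→@@@, which concatenates to @* @@@ @* @* @* @* @@@ @* @@@ @* @@@.

@*@@@@*@*@*@*@@@@*@@@@*@@@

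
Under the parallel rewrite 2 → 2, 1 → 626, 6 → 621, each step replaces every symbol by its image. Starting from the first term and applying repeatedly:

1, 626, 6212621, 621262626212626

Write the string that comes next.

Replace each of the 15 characters of 621262626212626 in place — 621 2 626 2 621 2 621 2 621 2 626 2 621 2 621 — and concatenate.

6212626262126212621262626212621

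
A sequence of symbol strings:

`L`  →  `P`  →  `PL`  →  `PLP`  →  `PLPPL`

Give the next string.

Each term (from the third on) is the previous term followed by the one before it: term 3 = P·L = PL.
So term 6 is PLPPL·PLP.

PLPPLPLP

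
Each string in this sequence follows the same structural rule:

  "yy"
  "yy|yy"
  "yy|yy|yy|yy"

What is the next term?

s(k+1) = s(k)·|·s(k) — each term doubles the last with '|' between the halves.
Doubling yy|yy|yy|yy with '|' between the halves:

yy|yy|yy|yy|yy|yy|yy|yy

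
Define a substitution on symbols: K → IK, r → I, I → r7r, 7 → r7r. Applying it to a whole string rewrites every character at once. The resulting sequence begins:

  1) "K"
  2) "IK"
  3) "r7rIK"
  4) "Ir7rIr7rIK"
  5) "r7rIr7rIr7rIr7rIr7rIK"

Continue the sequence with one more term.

φ(r7rIr7rIr7rIr7rIr7rIK) expands symbol-by-symbol to I r7r I r7r I r7r I r7r I r7r I r7r I r7r I r7r I r7r I r7r IK; joining the 21 pieces gives the next term.

Ir7rIr7rIr7rIr7rIr7rIr7rIr7rIr7rIr7rIr7rIK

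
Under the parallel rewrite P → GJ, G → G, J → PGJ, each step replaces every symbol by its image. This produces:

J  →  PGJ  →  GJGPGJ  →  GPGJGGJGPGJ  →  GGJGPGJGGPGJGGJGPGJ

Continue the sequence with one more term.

Applying the rule to each of the 19 symbols of GGJGPGJGGPGJGGJGPGJ gives the pieces G G PGJ G GJ G PGJ G G GJ G PGJ G G PGJ G GJ G PGJ, which concatenate to the answer.

GGPGJGGJGPGJGGGJGPGJGGPGJGGJGPGJ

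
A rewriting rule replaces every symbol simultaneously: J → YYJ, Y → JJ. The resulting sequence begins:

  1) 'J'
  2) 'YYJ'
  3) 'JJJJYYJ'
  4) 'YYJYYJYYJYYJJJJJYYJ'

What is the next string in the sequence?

φ(YYJYYJYYJYYJJJJJYYJ) expands symbol-by-symbol to JJ JJ YYJ JJ JJ YYJ JJ JJ YYJ JJ JJ YYJ YYJ YYJ YYJ YYJ JJ JJ YYJ; joining the 19 pieces gives the next term.

JJJJYYJJJJJYYJJJJJYYJJJJJYYJYYJYYJYYJYYJJJJJYYJ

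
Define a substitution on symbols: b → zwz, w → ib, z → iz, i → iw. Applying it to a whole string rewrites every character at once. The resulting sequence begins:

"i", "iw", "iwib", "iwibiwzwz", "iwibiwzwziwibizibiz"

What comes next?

Applying the rule to each of the 19 symbols of iwibiwzwziwibizibiz gives the pieces iw ib iw zwz iw ib iz ib iz iw ib iw zwz iw iz iw zwz iw iz, which concatenate to the answer.

iwibiwzwziwibizibiziwibiwzwziwiziwzwziwiz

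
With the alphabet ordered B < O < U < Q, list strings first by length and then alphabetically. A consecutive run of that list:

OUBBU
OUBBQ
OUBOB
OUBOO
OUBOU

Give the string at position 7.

Stepping forward 2 times from OUBOU: OUBOU → OUBOQ, then the target.

OUBUB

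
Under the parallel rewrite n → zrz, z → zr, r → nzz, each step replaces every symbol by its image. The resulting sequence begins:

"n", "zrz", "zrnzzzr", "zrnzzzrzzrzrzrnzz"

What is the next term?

Rewriting the 17 symbols of zrnzzzrzzrzrzrnzz one by one yields zr nzz zrz zr zr zr nzz zr zr nzz zr nzz zr nzz zrz zr zr; concatenated:

zrnzzzrzzrzrzrnzzzrzrnzzzrnzzzrnzzzrzzrzr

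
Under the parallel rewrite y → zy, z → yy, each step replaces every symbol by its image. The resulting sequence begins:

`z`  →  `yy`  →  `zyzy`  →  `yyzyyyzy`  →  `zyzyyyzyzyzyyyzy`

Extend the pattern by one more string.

Rewriting the 16 symbols of zyzyyyzyzyzyyyzy one by one yields yy zy yy zy zy zy yy zy yy zy yy zy zy zy yy zy; concatenated:

yyzyyyzyzyzyyyzyyyzyyyzyzyzyyyzy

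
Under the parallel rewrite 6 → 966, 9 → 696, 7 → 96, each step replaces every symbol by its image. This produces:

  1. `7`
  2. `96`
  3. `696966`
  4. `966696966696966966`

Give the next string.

Rewriting the 18 symbols of 966696966696966966 one by one yields 696 966 966 966 696 966 696 966 966 966 696 966 696 966 966 696 966 966; concatenated:

696966966966696966696966966966696966696966966696966966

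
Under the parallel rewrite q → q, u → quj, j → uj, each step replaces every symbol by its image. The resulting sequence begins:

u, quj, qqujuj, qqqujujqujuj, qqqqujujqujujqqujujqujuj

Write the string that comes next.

Applying the rule to each of the 24 symbols of qqqqujujqujujqqujujqujuj gives the pieces q q q q quj uj quj uj q quj uj quj uj q q quj uj quj uj q quj uj quj uj, which concatenate to the answer.

qqqqqujujqujujqqujujqujujqqqujujqujujqqujujqujuj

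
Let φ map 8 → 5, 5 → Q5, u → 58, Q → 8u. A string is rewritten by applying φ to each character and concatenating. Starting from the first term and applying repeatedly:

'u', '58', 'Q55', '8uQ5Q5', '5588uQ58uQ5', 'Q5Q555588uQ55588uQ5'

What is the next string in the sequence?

φ(Q5Q555588uQ55588uQ5) expands symbol-by-symbol to 8u Q5 8u Q5 Q5 Q5 Q5 5 5 58 8u Q5 Q5 Q5 5 5 58 8u Q5; joining the 19 pieces gives the next term.

8uQ58uQ5Q5Q5Q555588uQ5Q5Q555588uQ5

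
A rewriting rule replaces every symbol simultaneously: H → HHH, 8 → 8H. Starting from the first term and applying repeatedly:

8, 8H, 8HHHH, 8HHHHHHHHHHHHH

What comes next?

8HHHHHHHHHHHHHHHHHHHHHHHHHHHHHHHHHHHHHHHH

Replace each of the 14 characters of 8HHHHHHHHHHHHH in place — 8H HHH HHH HHH HHH HHH HHH HHH HHH HHH HHH HHH HHH HHH — and concatenate.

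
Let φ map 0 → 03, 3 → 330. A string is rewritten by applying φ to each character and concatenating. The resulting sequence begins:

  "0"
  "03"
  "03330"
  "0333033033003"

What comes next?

0333033033003330330033303300303330

Replace each of the 13 characters of 0333033033003 in place — 03 330 330 330 03 330 330 03 330 330 03 03 330 — and concatenate.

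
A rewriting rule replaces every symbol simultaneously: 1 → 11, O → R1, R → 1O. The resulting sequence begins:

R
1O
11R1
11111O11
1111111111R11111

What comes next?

111111111111111111111O1111111111

φ(1111111111R11111) expands symbol-by-symbol to 11 11 11 11 11 11 11 11 11 11 1O 11 11 11 11 11; joining the 16 pieces gives the next term.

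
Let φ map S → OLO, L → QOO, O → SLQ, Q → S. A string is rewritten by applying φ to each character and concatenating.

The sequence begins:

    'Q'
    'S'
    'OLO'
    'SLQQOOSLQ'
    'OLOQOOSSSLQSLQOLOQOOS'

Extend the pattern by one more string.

Replace each of the 21 characters of OLOQOOSSSLQSLQOLOQOOS in place — SLQ QOO SLQ S SLQ SLQ OLO OLO OLO QOO S OLO QOO S SLQ QOO SLQ S SLQ SLQ OLO — and concatenate.

SLQQOOSLQSSLQSLQOLOOLOOLOQOOSOLOQOOSSLQQOOSLQSSLQSLQOLO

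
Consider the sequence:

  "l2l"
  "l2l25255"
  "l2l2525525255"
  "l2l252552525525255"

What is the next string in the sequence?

l2l25255252552525525255

The strings grow by a fixed suffix 25255 each time.
One more step from l2l252552525525255 gives the answer.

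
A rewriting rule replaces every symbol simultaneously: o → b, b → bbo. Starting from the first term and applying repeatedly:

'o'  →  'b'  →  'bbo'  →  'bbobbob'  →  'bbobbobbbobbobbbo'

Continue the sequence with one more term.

bbobbobbbobbobbbobbobbobbbobbobbbobbobbob

Replace each of the 17 characters of bbobbobbbobbobbbo in place — bbo bbo b bbo bbo b bbo bbo bbo b bbo bbo b bbo bbo bbo b — and concatenate.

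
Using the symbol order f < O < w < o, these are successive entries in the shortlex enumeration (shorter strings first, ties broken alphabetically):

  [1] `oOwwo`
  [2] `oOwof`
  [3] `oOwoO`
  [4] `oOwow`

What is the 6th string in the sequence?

oOoff

Stepping forward 2 times from oOwow: oOwow → oOwoo, then the target.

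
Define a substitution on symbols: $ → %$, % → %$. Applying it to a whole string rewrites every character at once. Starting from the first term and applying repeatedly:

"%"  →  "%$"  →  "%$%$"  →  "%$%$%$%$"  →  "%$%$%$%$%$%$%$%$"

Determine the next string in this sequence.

%$%$%$%$%$%$%$%$%$%$%$%$%$%$%$%$

φ(%$%$%$%$%$%$%$%$) expands symbol-by-symbol to %$ %$ %$ %$ %$ %$ %$ %$ %$ %$ %$ %$ %$ %$ %$ %$; joining the 16 pieces gives the next term.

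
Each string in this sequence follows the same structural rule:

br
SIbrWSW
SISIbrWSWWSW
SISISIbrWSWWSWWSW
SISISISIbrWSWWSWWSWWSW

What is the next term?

Every step adds SI to the front and WSW to the end of the previous string.
One more step from SISISISIbrWSWWSWWSWWSW gives the answer.

SISISISISIbrWSWWSWWSWWSWWSW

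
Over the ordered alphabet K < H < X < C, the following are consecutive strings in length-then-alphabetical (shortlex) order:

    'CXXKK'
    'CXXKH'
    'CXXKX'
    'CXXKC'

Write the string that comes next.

The successor of CXXKC increments the rightmost position that isn't already C and resets every position after it to K.

CXXHK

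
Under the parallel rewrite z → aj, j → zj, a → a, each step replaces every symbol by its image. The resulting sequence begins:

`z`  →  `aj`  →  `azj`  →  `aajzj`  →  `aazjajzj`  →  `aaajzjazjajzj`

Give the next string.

Rewriting the 13 symbols of aaajzjazjajzj one by one yields a a a zj aj zj a aj zj a zj aj zj; concatenated:

aaazjajzjaajzjazjajzj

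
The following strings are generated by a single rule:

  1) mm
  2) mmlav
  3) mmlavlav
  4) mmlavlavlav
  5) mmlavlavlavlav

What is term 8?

Every step adds lav to the end: s(k+1) = s(k)·lav.
From mmlavlavlavlav, 3 further steps: mmlavlavlavlav → mmlavlavlavlavlav → mmlavlavlavlavlavlav → (answer).

mmlavlavlavlavlavlavlav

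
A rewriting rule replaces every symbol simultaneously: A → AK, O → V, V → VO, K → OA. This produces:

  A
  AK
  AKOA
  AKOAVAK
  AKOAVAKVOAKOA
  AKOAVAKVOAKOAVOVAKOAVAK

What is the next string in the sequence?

Replace each of the 23 characters of AKOAVAKVOAKOAVOVAKOAVAK in place — AK OA V AK VO AK OA VO V AK OA V AK VO V VO AK OA V AK VO AK OA — and concatenate.

AKOAVAKVOAKOAVOVAKOAVAKVOVVOAKOAVAKVOAKOA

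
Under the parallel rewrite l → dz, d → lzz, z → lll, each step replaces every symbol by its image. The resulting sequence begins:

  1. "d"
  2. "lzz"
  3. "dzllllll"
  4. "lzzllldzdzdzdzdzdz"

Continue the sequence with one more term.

Replace each of the 18 characters of lzzllldzdzdzdzdzdz in place — dz lll lll dz dz dz lzz lll lzz lll lzz lll lzz lll lzz lll lzz lll — and concatenate.

dzlllllldzdzdzlzzllllzzllllzzllllzzllllzzllllzzlll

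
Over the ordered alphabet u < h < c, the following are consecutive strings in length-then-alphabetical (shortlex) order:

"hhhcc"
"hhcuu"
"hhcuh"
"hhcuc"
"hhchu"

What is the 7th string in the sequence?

hhchc

Stepping forward 2 times from hhchu: hhchu → hhchh, then the target.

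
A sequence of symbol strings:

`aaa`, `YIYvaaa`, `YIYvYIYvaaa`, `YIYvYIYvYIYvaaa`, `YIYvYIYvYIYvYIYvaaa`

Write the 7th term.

YIYvYIYvYIYvYIYvYIYvYIYvaaa

Every step adds YIYv at the front: s(k+1) = YIYv·s(k).
From YIYvYIYvYIYvYIYvaaa, 2 further steps: YIYvYIYvYIYvYIYvaaa → YIYvYIYvYIYvYIYvYIYvaaa → (answer).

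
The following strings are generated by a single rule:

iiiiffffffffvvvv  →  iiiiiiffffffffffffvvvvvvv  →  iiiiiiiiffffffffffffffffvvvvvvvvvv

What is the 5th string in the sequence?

iiiiiiiiiiiiffffffffffffffffffffffffvvvvvvvvvvvvvvvv

Reading off run lengths: i runs 4, 6, 8; f runs 8, 12, 16; v runs 4, 7, 10 — each is linear in n, where the shown terms are n = 2, 3, 4.
At n = 6 the blocks have lengths 12, 24, 16.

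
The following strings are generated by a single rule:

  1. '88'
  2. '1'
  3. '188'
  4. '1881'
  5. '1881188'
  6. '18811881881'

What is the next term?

188118818811881188

Each term (from the third on) is the previous term followed by the one before it: term 3 = 1·88 = 188.
The next term joins 18811881881 and 1881188.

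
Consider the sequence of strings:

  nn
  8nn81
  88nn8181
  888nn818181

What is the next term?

8888nn81818181

Every step adds 8 to the front and 81 to the end of the previous string.
One more step from 888nn818181 gives the answer.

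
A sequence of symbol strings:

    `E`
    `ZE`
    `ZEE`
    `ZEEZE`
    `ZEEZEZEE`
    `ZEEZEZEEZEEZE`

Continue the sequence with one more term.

Each term (from the third on) is the previous term followed by the one before it: term 3 = ZE·E = ZEE.
Continuing: ZEEZEZEEZEEZE · ZEEZEZEE gives term 7.

ZEEZEZEEZEEZEZEEZEZEE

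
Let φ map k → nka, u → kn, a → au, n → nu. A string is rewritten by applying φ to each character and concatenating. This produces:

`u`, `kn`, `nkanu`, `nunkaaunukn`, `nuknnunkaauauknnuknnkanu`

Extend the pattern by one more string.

φ(nuknnunkaauauknnuknnkanu) expands symbol-by-symbol to nu kn nka nu nu kn nu nka au au kn au kn nka nu nu kn nka nu nu nka au nu kn; joining the 24 pieces gives the next term.

nuknnkanunuknnunkaauauknauknnkanunuknnkanununkaaunukn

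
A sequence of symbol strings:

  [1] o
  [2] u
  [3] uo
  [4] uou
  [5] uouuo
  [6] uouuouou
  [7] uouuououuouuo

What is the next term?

From term 3 onward, concatenate the last term with the second-to-last: u·o = uo, uo·u = uou, …
Continuing: uouuououuouuo · uouuouou gives term 8.

uouuououuouuououuouou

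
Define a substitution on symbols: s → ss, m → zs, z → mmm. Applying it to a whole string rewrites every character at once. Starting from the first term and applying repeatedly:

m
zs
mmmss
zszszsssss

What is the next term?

mmmssmmmssmmmssssssssss

Apply φ to zszszsssss symbol by symbol: z→mmm, s→ss, z→mmm, s→ss, z→mmm, s→ss, s→ss, s→ss, s→ss, s→ss; joined: mmm ss mmm ss mmm ss ss ss ss ss.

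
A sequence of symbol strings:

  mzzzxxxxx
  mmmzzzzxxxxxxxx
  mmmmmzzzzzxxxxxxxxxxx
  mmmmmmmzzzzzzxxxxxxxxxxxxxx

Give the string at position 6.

Term n consists of 2n-1 m's, followed by n+2 z's, followed by 3n+2 x's (n = 1, 2, …).
Setting n = 6 gives 11, 8, 20 characters in each block.

mmmmmmmmmmmzzzzzzzzxxxxxxxxxxxxxxxxxxxx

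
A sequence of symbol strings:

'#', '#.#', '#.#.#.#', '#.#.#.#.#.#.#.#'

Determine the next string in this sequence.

#.#.#.#.#.#.#.#.#.#.#.#.#.#.#.#

Every step duplicates the string with '.' between the halves.
One more doubling of #.#.#.#.#.#.#.# gives the answer.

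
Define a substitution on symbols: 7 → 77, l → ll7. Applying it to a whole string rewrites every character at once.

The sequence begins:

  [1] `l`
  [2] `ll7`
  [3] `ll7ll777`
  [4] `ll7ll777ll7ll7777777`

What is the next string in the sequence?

φ(ll7ll777ll7ll7777777) expands symbol-by-symbol to ll7 ll7 77 ll7 ll7 77 77 77 ll7 ll7 77 ll7 ll7 77 77 77 77 77 77 77; joining the 20 pieces gives the next term.

ll7ll777ll7ll7777777ll7ll777ll7ll777777777777777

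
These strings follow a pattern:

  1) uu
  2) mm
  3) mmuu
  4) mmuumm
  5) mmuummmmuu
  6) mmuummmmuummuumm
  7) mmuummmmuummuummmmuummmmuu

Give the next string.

This is a Fibonacci-style word recurrence s(k) = s(k−1)·s(k−2): e.g. mm·uu = mmuu.
So term 8 is mmuummmmuummuummmmuummmmuu·mmuummmmuummuumm.

mmuummmmuummuummmmuummmmuummuummmmuummuumm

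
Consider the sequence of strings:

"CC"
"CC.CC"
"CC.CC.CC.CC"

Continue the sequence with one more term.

s(k+1) = s(k)·.·s(k) — each term doubles the last with '.' between the halves.
Doubling CC.CC.CC.CC with '.' between the halves:

CC.CC.CC.CC.CC.CC.CC.CC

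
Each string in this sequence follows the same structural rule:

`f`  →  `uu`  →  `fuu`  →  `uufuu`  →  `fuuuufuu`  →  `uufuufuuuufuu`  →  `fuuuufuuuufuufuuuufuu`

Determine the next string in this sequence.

This is a Fibonacci-style word recurrence s(k) = s(k−2)·s(k−1): e.g. f·uu = fuu.
Continuing: uufuufuuuufuu · fuuuufuuuufuufuuuufuu gives term 8.

uufuufuuuufuufuuuufuuuufuufuuuufuu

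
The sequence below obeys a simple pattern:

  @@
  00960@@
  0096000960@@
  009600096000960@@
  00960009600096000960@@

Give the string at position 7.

Every step adds 00960 at the front: s(k+1) = 00960·s(k).
From 00960009600096000960@@, 2 further steps: 00960009600096000960@@ → 0096000960009600096000960@@ → (answer).

009600096000960009600096000960@@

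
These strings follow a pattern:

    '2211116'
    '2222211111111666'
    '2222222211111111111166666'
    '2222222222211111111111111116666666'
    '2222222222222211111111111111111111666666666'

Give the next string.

Reading off run lengths: 2 runs 2, 5, 8, 11, 14; 1 runs 4, 8, 12, 16, 20; 6 runs 1, 3, 5, 7, 9 — each is linear in n (n = 1, 2, …).
Setting n = 6 gives 17, 24, 11 characters in each block.

2222222222222222211111111111111111111111166666666666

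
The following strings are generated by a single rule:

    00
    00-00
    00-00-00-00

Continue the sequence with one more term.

Every step duplicates the string with '-' between the halves.
So the next term is two copies of 00-00-00-00 with '-' between the halves.

00-00-00-00-00-00-00-00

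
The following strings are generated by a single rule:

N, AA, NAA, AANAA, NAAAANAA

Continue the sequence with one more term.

From term 3 onward, concatenate the second-to-last term with the last: N·AA = NAA, AA·NAA = AANAA, …
Continuing: AANAA · NAAAANAA gives term 6.

AANAANAAAANAA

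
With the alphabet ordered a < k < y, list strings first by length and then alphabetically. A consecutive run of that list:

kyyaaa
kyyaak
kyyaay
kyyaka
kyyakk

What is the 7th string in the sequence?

Advancing 2 positions from kyyakk through kyyakk → kyyaky reaches term 7.

kyyaya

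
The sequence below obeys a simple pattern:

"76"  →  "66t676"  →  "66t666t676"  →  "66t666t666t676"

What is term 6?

Every step adds 66t6 at the front: s(k+1) = 66t6·s(k).
From 66t666t666t676, 2 further steps: 66t666t666t676 → 66t666t666t666t676 → (answer).

66t666t666t666t666t676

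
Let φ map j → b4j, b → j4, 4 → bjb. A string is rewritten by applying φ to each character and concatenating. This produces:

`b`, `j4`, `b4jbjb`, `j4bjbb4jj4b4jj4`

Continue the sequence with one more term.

b4jbjbj4b4jj4j4bjbb4jb4jbjbj4bjbb4jb4jbjb

Replace each of the 15 characters of j4bjbb4jj4b4jj4 in place — b4j bjb j4 b4j j4 j4 bjb b4j b4j bjb j4 bjb b4j b4j bjb — and concatenate.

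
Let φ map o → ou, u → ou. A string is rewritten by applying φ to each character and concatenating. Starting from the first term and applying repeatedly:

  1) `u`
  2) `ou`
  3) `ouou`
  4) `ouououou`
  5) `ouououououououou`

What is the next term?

Applying the rule to each of the 16 symbols of ouououououououou gives the pieces ou ou ou ou ou ou ou ou ou ou ou ou ou ou ou ou, which concatenate to the answer.

ouououououououououououououououou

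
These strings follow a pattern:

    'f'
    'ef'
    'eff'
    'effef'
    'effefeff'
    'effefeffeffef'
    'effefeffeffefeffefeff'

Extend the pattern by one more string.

effefeffeffefeffefeffeffefeffeffef

From term 3 onward, concatenate the last term with the second-to-last: ef·f = eff, eff·ef = effef, …
So term 8 is effefeffeffefeffefeff·effefeffeffef.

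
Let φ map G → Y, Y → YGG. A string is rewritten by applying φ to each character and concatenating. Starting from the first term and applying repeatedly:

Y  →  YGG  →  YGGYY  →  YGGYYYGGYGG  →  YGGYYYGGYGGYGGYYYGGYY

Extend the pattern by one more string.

Replace each of the 21 characters of YGGYYYGGYGGYGGYYYGGYY in place — YGG Y Y YGG YGG YGG Y Y YGG Y Y YGG Y Y YGG YGG YGG Y Y YGG YGG — and concatenate.

YGGYYYGGYGGYGGYYYGGYYYGGYYYGGYGGYGGYYYGGYGG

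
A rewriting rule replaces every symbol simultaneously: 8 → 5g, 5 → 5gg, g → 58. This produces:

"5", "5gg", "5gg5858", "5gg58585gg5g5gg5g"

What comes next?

Rewriting the 17 symbols of 5gg58585gg5g5gg5g one by one yields 5gg 58 58 5gg 5g 5gg 5g 5gg 58 58 5gg 58 5gg 58 58 5gg 58; concatenated:

5gg58585gg5g5gg5g5gg58585gg585gg58585gg58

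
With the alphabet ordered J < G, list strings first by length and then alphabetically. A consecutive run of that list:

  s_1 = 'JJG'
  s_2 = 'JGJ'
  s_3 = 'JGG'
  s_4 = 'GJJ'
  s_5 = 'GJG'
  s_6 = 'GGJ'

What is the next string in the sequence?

GGG

Treat GGJ as a base-2 numeral over the given alphabet and add one, carrying through any trailing G's.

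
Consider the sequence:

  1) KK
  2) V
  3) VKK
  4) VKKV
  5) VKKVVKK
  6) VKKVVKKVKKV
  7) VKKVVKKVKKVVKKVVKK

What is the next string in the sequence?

From term 3 onward, concatenate the last term with the second-to-last: V·KK = VKK, VKK·V = VKKV, …
So term 8 is VKKVVKKVKKVVKKVVKK·VKKVVKKVKKV.

VKKVVKKVKKVVKKVVKKVKKVVKKVKKV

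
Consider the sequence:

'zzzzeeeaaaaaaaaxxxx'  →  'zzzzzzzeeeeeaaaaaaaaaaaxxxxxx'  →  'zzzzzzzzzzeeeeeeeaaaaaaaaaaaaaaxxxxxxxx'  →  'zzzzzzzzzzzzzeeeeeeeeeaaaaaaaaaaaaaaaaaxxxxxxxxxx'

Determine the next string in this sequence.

zzzzzzzzzzzzzzzzeeeeeeeeeeeaaaaaaaaaaaaaaaaaaaaxxxxxxxxxxxx

Reading off run lengths: z runs 4, 7, 10, 13; e runs 3, 5, 7, 9; a runs 8, 11, 14, 17; x runs 4, 6, 8, 10 — each is linear in n, where the shown terms are n = 2, 3, 4, 5.
At n = 6 the blocks have lengths 16, 11, 20, 12.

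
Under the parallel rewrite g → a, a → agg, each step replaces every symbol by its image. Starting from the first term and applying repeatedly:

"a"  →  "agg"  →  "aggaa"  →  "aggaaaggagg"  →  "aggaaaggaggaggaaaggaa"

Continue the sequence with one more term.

Rewriting the 21 symbols of aggaaaggaggaggaaaggaa one by one yields agg a a agg agg agg a a agg a a agg a a agg agg agg a a agg agg; concatenated:

aggaaaggaggaggaaaggaaaggaaaggaggaggaaaggagg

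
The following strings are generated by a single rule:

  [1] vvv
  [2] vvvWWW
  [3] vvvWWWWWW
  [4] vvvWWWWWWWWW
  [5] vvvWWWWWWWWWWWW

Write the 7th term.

Every step adds WWW to the end: s(k+1) = s(k)·WWW.
From vvvWWWWWWWWWWWW, 2 further steps: vvvWWWWWWWWWWWW → vvvWWWWWWWWWWWWWWW → (answer).

vvvWWWWWWWWWWWWWWWWWW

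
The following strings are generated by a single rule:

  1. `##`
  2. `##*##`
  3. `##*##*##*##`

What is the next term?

Each string is two copies of the previous one joined by '*'.
So the next term is two copies of ##*##*##*## with '*' between the halves.

##*##*##*##*##*##*##*##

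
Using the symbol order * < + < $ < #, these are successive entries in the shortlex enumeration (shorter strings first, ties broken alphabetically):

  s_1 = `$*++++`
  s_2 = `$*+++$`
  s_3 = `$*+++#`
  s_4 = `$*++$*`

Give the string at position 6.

$*++$$

Stepping forward 2 times from $*++$*: $*++$* → $*++$+, then the target.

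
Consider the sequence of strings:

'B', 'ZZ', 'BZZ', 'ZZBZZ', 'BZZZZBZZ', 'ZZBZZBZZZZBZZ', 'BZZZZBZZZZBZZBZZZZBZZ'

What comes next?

From term 3 onward, concatenate the second-to-last term with the last: B·ZZ = BZZ, ZZ·BZZ = ZZBZZ, …
The next term joins ZZBZZBZZZZBZZ and BZZZZBZZZZBZZBZZZZBZZ.

ZZBZZBZZZZBZZBZZZZBZZZZBZZBZZZZBZZ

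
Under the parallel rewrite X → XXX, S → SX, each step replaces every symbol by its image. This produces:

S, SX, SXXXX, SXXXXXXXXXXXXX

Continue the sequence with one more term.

Rewriting the 14 symbols of SXXXXXXXXXXXXX one by one yields SX XXX XXX XXX XXX XXX XXX XXX XXX XXX XXX XXX XXX XXX; concatenated:

SXXXXXXXXXXXXXXXXXXXXXXXXXXXXXXXXXXXXXXXX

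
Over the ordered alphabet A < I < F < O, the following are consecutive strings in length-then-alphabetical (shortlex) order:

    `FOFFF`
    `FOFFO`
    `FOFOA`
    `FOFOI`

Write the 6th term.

FOFOO

Stepping forward 2 times from FOFOI: FOFOI → FOFOF, then the target.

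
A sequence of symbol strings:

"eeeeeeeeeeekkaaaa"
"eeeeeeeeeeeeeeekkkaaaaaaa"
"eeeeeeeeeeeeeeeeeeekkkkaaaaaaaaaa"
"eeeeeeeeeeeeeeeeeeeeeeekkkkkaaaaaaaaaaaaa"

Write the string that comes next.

Reading off run lengths: e runs 11, 15, 19, 23; k runs 2, 3, 4, 5; a runs 4, 7, 10, 13 — each is linear in n, where the shown terms are n = 2, 3, 4, 5.
At n = 6 the blocks have lengths 27, 6, 16.

eeeeeeeeeeeeeeeeeeeeeeeeeeekkkkkkaaaaaaaaaaaaaaaa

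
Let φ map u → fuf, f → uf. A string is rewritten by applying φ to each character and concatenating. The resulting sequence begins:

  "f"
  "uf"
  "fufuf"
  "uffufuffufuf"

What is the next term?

fufufuffufuffufufuffufuffufuf

Apply φ to uffufuffufuf symbol by symbol: u→fuf, f→uf, f→uf, u→fuf, f→uf, u→fuf, f→uf, f→uf, u→fuf, f→uf, u→fuf, f→uf; joined: fuf uf uf fuf uf fuf uf uf fuf uf fuf uf.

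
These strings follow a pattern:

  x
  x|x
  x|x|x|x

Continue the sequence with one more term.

s(k+1) = s(k)·|·s(k) — each term doubles the last with '|' between the halves.
Doubling x|x|x|x with '|' between the halves:

x|x|x|x|x|x|x|x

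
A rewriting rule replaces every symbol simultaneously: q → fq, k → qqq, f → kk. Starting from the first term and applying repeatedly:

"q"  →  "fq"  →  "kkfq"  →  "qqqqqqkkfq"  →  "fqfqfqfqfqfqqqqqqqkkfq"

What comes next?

kkfqkkfqkkfqkkfqkkfqkkfqfqfqfqfqfqfqqqqqqqkkfq

φ(fqfqfqfqfqfqqqqqqqkkfq) expands symbol-by-symbol to kk fq kk fq kk fq kk fq kk fq kk fq fq fq fq fq fq fq qqq qqq kk fq; joining the 22 pieces gives the next term.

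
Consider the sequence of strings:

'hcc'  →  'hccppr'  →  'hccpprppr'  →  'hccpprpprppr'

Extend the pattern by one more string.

Every step adds ppr to the end: s(k+1) = s(k)·ppr.
Applying this once more to hccpprpprppr:

hccpprpprpprppr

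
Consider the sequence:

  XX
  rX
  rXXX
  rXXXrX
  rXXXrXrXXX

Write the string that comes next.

rXXXrXrXXXrXXXrX

Each term (from the third on) is the previous term followed by the one before it: term 3 = rX·XX = rXXX.
The next term joins rXXXrXrXXX and rXXXrX.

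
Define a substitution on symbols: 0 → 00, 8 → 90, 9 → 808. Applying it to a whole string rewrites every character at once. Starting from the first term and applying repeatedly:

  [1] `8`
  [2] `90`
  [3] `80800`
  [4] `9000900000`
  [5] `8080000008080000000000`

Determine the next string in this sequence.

90009000000000000090009000000000000000000000

Applying the rule to each of the 22 symbols of 8080000008080000000000 gives the pieces 90 00 90 00 00 00 00 00 00 90 00 90 00 00 00 00 00 00 00 00 00 00, which concatenate to the answer.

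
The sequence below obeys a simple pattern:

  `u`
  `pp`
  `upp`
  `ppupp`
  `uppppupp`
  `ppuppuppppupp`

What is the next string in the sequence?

uppppuppppuppuppppupp

Each term (from the third on) is the two preceding terms concatenated in order: term 3 = u·pp = upp.
Continuing: uppppupp · ppuppuppppupp gives term 7.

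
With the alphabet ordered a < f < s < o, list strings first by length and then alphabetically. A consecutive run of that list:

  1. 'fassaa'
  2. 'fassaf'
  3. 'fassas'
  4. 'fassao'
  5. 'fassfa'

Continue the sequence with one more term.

Find the rightmost character of fassfa below o, bump it to the next letter, and reset everything to its right to a.

fassff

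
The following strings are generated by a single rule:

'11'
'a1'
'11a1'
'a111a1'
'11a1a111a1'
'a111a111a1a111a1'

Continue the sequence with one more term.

11a1a111a1a111a111a1a111a1

From term 3 onward, concatenate the second-to-last term with the last: 11·a1 = 11a1, a1·11a1 = a111a1, …
So term 7 is 11a1a111a1·a111a111a1a111a1.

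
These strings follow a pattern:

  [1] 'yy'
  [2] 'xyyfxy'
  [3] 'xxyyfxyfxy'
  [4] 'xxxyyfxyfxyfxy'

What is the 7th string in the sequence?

Every step adds x to the front and fxy to the end of the previous string.
From xxxyyfxyfxyfxy, 3 further steps: xxxyyfxyfxyfxy → xxxxyyfxyfxyfxyfxy → xxxxxyyfxyfxyfxyfxyfxy → (answer).

xxxxxxyyfxyfxyfxyfxyfxyfxy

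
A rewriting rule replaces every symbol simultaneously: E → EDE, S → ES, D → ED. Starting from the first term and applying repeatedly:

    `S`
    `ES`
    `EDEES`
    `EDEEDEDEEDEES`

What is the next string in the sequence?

Rewriting the 13 symbols of EDEEDEDEEDEES one by one yields EDE ED EDE EDE ED EDE ED EDE EDE ED EDE EDE ES; concatenated:

EDEEDEDEEDEEDEDEEDEDEEDEEDEDEEDEES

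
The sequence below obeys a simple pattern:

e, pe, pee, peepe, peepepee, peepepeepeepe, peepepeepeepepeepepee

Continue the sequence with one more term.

peepepeepeepepeepepeepeepepeepeepe

From term 3 onward, concatenate the last term with the second-to-last: pe·e = pee, pee·pe = peepe, …
The next term joins peepepeepeepepeepepee and peepepeepeepe.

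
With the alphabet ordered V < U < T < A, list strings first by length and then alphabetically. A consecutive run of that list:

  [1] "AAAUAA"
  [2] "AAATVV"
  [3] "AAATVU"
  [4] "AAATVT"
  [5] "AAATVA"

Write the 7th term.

AAATUU

Stepping forward 2 times from AAATVA: AAATVA → AAATUV, then the target.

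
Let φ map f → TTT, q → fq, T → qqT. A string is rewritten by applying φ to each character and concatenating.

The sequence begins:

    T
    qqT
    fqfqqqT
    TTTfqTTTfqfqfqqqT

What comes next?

Replace each of the 17 characters of TTTfqTTTfqfqfqqqT in place — qqT qqT qqT TTT fq qqT qqT qqT TTT fq TTT fq TTT fq fq fq qqT — and concatenate.

qqTqqTqqTTTTfqqqTqqTqqTTTTfqTTTfqTTTfqfqfqqqT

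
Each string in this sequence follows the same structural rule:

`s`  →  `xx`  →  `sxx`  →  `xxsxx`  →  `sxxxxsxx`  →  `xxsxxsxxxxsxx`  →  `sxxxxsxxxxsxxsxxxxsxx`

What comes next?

Each term (from the third on) is the two preceding terms concatenated in order: term 3 = s·xx = sxx.
Continuing: xxsxxsxxxxsxx · sxxxxsxxxxsxxsxxxxsxx gives term 8.

xxsxxsxxxxsxxsxxxxsxxxxsxxsxxxxsxx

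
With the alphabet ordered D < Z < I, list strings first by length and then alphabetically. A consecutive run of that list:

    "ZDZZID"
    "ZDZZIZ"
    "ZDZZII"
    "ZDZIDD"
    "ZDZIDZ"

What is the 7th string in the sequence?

Stepping forward 2 times from ZDZIDZ: ZDZIDZ → ZDZIDI, then the target.

ZDZIZD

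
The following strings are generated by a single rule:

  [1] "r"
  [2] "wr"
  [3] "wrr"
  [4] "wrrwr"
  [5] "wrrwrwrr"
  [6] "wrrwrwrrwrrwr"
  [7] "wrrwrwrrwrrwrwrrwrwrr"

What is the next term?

wrrwrwrrwrrwrwrrwrwrrwrrwrwrrwrrwr

Each term (from the third on) is the previous term followed by the one before it: term 3 = wr·r = wrr.
So term 8 is wrrwrwrrwrrwrwrrwrwrr·wrrwrwrrwrrwr.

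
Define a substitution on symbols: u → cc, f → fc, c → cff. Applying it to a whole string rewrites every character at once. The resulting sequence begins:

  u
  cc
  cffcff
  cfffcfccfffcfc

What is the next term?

cfffcfcfccfffccffcfffcfcfccfffccff

Applying the rule to each of the 14 symbols of cfffcfccfffcfc gives the pieces cff fc fc fc cff fc cff cff fc fc fc cff fc cff, which concatenate to the answer.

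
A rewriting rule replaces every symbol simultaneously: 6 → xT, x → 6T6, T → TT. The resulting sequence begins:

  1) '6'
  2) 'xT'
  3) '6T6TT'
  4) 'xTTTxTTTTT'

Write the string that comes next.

Expanding xTTTxTTTTT: x→6T6, T→TT, T→TT, T→TT, x→6T6, T→TT, T→TT, T→TT, T→TT, T→TT. Concatenated: 6T6 TT TT TT 6T6 TT TT TT TT TT.

6T6TTTTTT6T6TTTTTTTTTT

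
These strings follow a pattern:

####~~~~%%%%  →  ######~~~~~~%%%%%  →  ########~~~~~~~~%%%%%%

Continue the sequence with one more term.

##########~~~~~~~~~~%%%%%%%

The n-th term is 2n #'s then 2n ~'s then n+2 %'s, where the shown terms are n = 2, 3, 4.
Setting n = 5 gives 10, 10, 7 characters in each block.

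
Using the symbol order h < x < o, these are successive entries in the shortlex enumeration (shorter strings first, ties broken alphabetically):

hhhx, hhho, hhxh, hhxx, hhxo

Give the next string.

hhoh

Treat hhxo as a base-3 numeral over the given alphabet and add one, carrying through any trailing o's.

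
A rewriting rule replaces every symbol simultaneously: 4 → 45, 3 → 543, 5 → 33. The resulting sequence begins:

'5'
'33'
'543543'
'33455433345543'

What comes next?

Replace each of the 14 characters of 33455433345543 in place — 543 543 45 33 33 45 543 543 543 45 33 33 45 543 — and concatenate.

5435434533334554354354345333345543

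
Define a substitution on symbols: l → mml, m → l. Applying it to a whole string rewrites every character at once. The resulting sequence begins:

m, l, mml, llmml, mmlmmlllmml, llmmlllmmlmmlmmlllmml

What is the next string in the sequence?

mmlmmlllmmlmmlmmlllmmlllmmlllmmlmmlmmlllmml

φ(llmmlllmmlmmlmmlllmml) expands symbol-by-symbol to mml mml l l mml mml mml l l mml l l mml l l mml mml mml l l mml; joining the 21 pieces gives the next term.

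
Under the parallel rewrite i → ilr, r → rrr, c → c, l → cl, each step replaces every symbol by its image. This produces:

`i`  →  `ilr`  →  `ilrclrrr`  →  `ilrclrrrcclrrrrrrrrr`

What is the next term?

ilrclrrrcclrrrrrrrrrccclrrrrrrrrrrrrrrrrrrrrrrrrrrr

Applying the rule to each of the 20 symbols of ilrclrrrcclrrrrrrrrr gives the pieces ilr cl rrr c cl rrr rrr rrr c c cl rrr rrr rrr rrr rrr rrr rrr rrr rrr, which concatenate to the answer.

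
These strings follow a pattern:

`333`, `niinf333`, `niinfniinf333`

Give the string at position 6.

niinfniinfniinfniinfniinf333

Every step adds niinf at the front: s(k+1) = niinf·s(k).
From niinfniinf333, 3 further steps: niinfniinf333 → niinfniinfniinf333 → niinfniinfniinfniinf333 → (answer).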